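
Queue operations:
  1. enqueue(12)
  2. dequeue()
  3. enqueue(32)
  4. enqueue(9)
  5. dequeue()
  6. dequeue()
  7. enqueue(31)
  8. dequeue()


enqueue(12) -> [12]
dequeue()->12, []
enqueue(32) -> [32]
enqueue(9) -> [32, 9]
dequeue()->32, [9]
dequeue()->9, []
enqueue(31) -> [31]
dequeue()->31, []

Final queue: []


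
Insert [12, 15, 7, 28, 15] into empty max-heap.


Insert 12: [12]
Insert 15: [15, 12]
Insert 7: [15, 12, 7]
Insert 28: [28, 15, 7, 12]
Insert 15: [28, 15, 7, 12, 15]

Final heap: [28, 15, 7, 12, 15]


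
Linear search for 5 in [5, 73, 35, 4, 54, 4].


i=0: 5==5 found!

Found at 0, 1 comps


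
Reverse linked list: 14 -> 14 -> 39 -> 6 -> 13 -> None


Step 1: curr=14, set curr.next=prev(None) | reversed so far: 14
Step 2: curr=14, set curr.next=prev(14) | reversed so far: 14 -> 14
Step 3: curr=39, set curr.next=prev(14) | reversed so far: 39 -> 14 -> 14
Step 4: curr=6, set curr.next=prev(39) | reversed so far: 6 -> 39 -> 14 -> 14
Step 5: curr=13, set curr.next=prev(6) | reversed so far: 13 -> 6 -> 39 -> 14 -> 14

13 -> 6 -> 39 -> 14 -> 14 -> None


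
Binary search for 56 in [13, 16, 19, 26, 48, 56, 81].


Step 1: lo=0, hi=6, mid=3, val=26
Step 2: lo=4, hi=6, mid=5, val=56

Found at index 5


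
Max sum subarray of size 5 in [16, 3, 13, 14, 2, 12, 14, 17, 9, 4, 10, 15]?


[0:5]: 48
[1:6]: 44
[2:7]: 55
[3:8]: 59
[4:9]: 54
[5:10]: 56
[6:11]: 54
[7:12]: 55

Max: 59 at [3:8]


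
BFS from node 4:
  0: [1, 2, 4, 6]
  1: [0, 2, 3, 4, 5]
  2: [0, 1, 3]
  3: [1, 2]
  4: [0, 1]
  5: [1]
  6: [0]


Visit 4, enqueue [0, 1]
Visit 0, enqueue [2, 6]
Visit 1, enqueue [3, 5]
Visit 2, enqueue []
Visit 6, enqueue []
Visit 3, enqueue []
Visit 5, enqueue []

BFS order: [4, 0, 1, 2, 6, 3, 5]


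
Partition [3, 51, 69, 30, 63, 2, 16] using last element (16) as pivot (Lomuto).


Pivot: 16
  3 <= 16: advance i (no swap)
  2 <= 16: swap -> [3, 2, 69, 30, 63, 51, 16]
Place pivot at 2: [3, 2, 16, 30, 63, 51, 69]

Partitioned: [3, 2, 16, 30, 63, 51, 69]


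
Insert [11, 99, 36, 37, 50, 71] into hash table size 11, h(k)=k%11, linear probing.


Insert 11: h=0 -> slot 0
Insert 99: h=0, 1 probes -> slot 1
Insert 36: h=3 -> slot 3
Insert 37: h=4 -> slot 4
Insert 50: h=6 -> slot 6
Insert 71: h=5 -> slot 5

Table: [11, 99, None, 36, 37, 71, 50, None, None, None, None]


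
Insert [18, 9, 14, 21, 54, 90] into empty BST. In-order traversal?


Insert 18: root
Insert 9: L from 18
Insert 14: L from 18 -> R from 9
Insert 21: R from 18
Insert 54: R from 18 -> R from 21
Insert 90: R from 18 -> R from 21 -> R from 54

In-order: [9, 14, 18, 21, 54, 90]


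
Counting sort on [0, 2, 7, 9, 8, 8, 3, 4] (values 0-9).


Input: [0, 2, 7, 9, 8, 8, 3, 4]
Counts: [1, 0, 1, 1, 1, 0, 0, 1, 2, 1]

Sorted: [0, 2, 3, 4, 7, 8, 8, 9]


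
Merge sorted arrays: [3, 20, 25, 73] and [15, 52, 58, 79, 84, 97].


Take 3 from A
Take 15 from B
Take 20 from A
Take 25 from A
Take 52 from B
Take 58 from B
Take 73 from A

Merged: [3, 15, 20, 25, 52, 58, 73, 79, 84, 97]


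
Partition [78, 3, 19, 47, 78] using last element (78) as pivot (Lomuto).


Pivot: 78
  78 <= 78: advance i (no swap)
  3 <= 78: advance i (no swap)
  19 <= 78: advance i (no swap)
  47 <= 78: advance i (no swap)
Place pivot at 4: [78, 3, 19, 47, 78]

Partitioned: [78, 3, 19, 47, 78]


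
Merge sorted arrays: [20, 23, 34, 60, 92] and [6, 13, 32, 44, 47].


Take 6 from B
Take 13 from B
Take 20 from A
Take 23 from A
Take 32 from B
Take 34 from A
Take 44 from B
Take 47 from B

Merged: [6, 13, 20, 23, 32, 34, 44, 47, 60, 92]


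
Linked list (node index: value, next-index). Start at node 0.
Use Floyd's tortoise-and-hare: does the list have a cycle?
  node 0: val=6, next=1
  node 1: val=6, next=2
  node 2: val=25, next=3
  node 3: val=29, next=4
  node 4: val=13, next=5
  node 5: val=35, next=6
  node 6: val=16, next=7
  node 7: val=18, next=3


Floyd's tortoise (slow, +1) and hare (fast, +2):
  init: slow=0, fast=0
  step 1: slow=1, fast=2
  step 2: slow=2, fast=4
  step 3: slow=3, fast=6
  step 4: slow=4, fast=3
  step 5: slow=5, fast=5
  slow == fast at node 5: cycle detected

Cycle: yes


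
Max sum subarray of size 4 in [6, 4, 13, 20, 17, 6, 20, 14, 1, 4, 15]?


[0:4]: 43
[1:5]: 54
[2:6]: 56
[3:7]: 63
[4:8]: 57
[5:9]: 41
[6:10]: 39
[7:11]: 34

Max: 63 at [3:7]


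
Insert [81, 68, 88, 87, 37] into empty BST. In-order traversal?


Insert 81: root
Insert 68: L from 81
Insert 88: R from 81
Insert 87: R from 81 -> L from 88
Insert 37: L from 81 -> L from 68

In-order: [37, 68, 81, 87, 88]


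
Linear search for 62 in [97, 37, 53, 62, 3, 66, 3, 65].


i=0: 97!=62
i=1: 37!=62
i=2: 53!=62
i=3: 62==62 found!

Found at 3, 4 comps


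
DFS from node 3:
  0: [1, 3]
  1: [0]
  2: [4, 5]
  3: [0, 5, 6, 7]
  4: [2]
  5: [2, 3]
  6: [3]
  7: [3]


Visit 3, push [7, 6, 5, 0]
Visit 0, push [1]
Visit 1, push []
Visit 5, push [2]
Visit 2, push [4]
Visit 4, push []
Visit 6, push []
Visit 7, push []

DFS order: [3, 0, 1, 5, 2, 4, 6, 7]


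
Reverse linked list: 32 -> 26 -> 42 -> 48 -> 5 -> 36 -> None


Step 1: curr=32, set curr.next=prev(None) | reversed so far: 32
Step 2: curr=26, set curr.next=prev(32) | reversed so far: 26 -> 32
Step 3: curr=42, set curr.next=prev(26) | reversed so far: 42 -> 26 -> 32
Step 4: curr=48, set curr.next=prev(42) | reversed so far: 48 -> 42 -> 26 -> 32
Step 5: curr=5, set curr.next=prev(48) | reversed so far: 5 -> 48 -> 42 -> 26 -> 32
Step 6: curr=36, set curr.next=prev(5) | reversed so far: 36 -> 5 -> 48 -> 42 -> 26 -> 32

36 -> 5 -> 48 -> 42 -> 26 -> 32 -> None


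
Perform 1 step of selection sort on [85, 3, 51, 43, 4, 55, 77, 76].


Initial: [85, 3, 51, 43, 4, 55, 77, 76]
Step 1: min=3 at 1
  Swap: [3, 85, 51, 43, 4, 55, 77, 76]

After 1 step: [3, 85, 51, 43, 4, 55, 77, 76]


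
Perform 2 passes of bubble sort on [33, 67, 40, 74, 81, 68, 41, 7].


Initial: [33, 67, 40, 74, 81, 68, 41, 7]
Pass 1: [33, 40, 67, 74, 68, 41, 7, 81] (4 swaps)
Pass 2: [33, 40, 67, 68, 41, 7, 74, 81] (3 swaps)

After 2 passes: [33, 40, 67, 68, 41, 7, 74, 81]


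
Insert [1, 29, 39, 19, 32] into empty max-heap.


Insert 1: [1]
Insert 29: [29, 1]
Insert 39: [39, 1, 29]
Insert 19: [39, 19, 29, 1]
Insert 32: [39, 32, 29, 1, 19]

Final heap: [39, 32, 29, 1, 19]


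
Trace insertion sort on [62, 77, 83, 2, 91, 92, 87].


Initial: [62, 77, 83, 2, 91, 92, 87]
Insert 77: [62, 77, 83, 2, 91, 92, 87]
Insert 83: [62, 77, 83, 2, 91, 92, 87]
Insert 2: [2, 62, 77, 83, 91, 92, 87]
Insert 91: [2, 62, 77, 83, 91, 92, 87]
Insert 92: [2, 62, 77, 83, 91, 92, 87]
Insert 87: [2, 62, 77, 83, 87, 91, 92]

Sorted: [2, 62, 77, 83, 87, 91, 92]


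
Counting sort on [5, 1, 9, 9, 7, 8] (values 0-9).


Input: [5, 1, 9, 9, 7, 8]
Counts: [0, 1, 0, 0, 0, 1, 0, 1, 1, 2]

Sorted: [1, 5, 7, 8, 9, 9]


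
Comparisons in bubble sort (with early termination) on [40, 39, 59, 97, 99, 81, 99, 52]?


Algorithm: bubble sort (with early termination)
Input: [40, 39, 59, 97, 99, 81, 99, 52]
Sorted: [39, 40, 52, 59, 81, 97, 99, 99]

27


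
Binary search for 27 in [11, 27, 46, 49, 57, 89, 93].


Step 1: lo=0, hi=6, mid=3, val=49
Step 2: lo=0, hi=2, mid=1, val=27

Found at index 1


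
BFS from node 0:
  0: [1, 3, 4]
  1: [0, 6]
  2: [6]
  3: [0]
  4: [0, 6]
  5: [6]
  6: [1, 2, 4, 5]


Visit 0, enqueue [1, 3, 4]
Visit 1, enqueue [6]
Visit 3, enqueue []
Visit 4, enqueue []
Visit 6, enqueue [2, 5]
Visit 2, enqueue []
Visit 5, enqueue []

BFS order: [0, 1, 3, 4, 6, 2, 5]


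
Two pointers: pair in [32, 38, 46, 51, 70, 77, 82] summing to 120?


lo=0(32)+hi=6(82)=114
lo=1(38)+hi=6(82)=120

Yes: 38+82=120


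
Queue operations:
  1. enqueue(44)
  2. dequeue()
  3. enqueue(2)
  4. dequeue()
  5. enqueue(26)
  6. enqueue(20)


enqueue(44) -> [44]
dequeue()->44, []
enqueue(2) -> [2]
dequeue()->2, []
enqueue(26) -> [26]
enqueue(20) -> [26, 20]

Final queue: [26, 20]


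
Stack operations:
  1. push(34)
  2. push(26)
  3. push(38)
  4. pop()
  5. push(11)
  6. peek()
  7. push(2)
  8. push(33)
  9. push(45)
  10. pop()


push(34) -> [34]
push(26) -> [34, 26]
push(38) -> [34, 26, 38]
pop()->38, [34, 26]
push(11) -> [34, 26, 11]
peek()->11
push(2) -> [34, 26, 11, 2]
push(33) -> [34, 26, 11, 2, 33]
push(45) -> [34, 26, 11, 2, 33, 45]
pop()->45, [34, 26, 11, 2, 33]

Final stack: [34, 26, 11, 2, 33]


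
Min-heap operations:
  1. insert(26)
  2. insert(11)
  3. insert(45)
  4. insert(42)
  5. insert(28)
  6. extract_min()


insert(26) -> [26]
insert(11) -> [11, 26]
insert(45) -> [11, 26, 45]
insert(42) -> [11, 26, 45, 42]
insert(28) -> [11, 26, 45, 42, 28]
extract_min()->11, [26, 28, 45, 42]

Final heap: [26, 28, 45, 42]


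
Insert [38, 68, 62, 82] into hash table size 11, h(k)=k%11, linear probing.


Insert 38: h=5 -> slot 5
Insert 68: h=2 -> slot 2
Insert 62: h=7 -> slot 7
Insert 82: h=5, 1 probes -> slot 6

Table: [None, None, 68, None, None, 38, 82, 62, None, None, None]


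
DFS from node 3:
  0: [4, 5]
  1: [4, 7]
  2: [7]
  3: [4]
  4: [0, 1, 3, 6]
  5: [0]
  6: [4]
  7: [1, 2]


Visit 3, push [4]
Visit 4, push [6, 1, 0]
Visit 0, push [5]
Visit 5, push []
Visit 1, push [7]
Visit 7, push [2]
Visit 2, push []
Visit 6, push []

DFS order: [3, 4, 0, 5, 1, 7, 2, 6]


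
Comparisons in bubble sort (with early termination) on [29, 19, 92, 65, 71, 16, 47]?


Algorithm: bubble sort (with early termination)
Input: [29, 19, 92, 65, 71, 16, 47]
Sorted: [16, 19, 29, 47, 65, 71, 92]

21


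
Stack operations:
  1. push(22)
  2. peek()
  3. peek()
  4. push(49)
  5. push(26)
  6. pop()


push(22) -> [22]
peek()->22
peek()->22
push(49) -> [22, 49]
push(26) -> [22, 49, 26]
pop()->26, [22, 49]

Final stack: [22, 49]


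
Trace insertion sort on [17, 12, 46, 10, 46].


Initial: [17, 12, 46, 10, 46]
Insert 12: [12, 17, 46, 10, 46]
Insert 46: [12, 17, 46, 10, 46]
Insert 10: [10, 12, 17, 46, 46]
Insert 46: [10, 12, 17, 46, 46]

Sorted: [10, 12, 17, 46, 46]


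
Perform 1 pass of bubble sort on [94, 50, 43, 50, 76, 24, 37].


Initial: [94, 50, 43, 50, 76, 24, 37]
Pass 1: [50, 43, 50, 76, 24, 37, 94] (6 swaps)

After 1 pass: [50, 43, 50, 76, 24, 37, 94]


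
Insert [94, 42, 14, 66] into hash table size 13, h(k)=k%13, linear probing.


Insert 94: h=3 -> slot 3
Insert 42: h=3, 1 probes -> slot 4
Insert 14: h=1 -> slot 1
Insert 66: h=1, 1 probes -> slot 2

Table: [None, 14, 66, 94, 42, None, None, None, None, None, None, None, None]


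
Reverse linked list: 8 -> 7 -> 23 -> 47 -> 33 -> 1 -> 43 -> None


Step 1: curr=8, set curr.next=prev(None) | reversed so far: 8
Step 2: curr=7, set curr.next=prev(8) | reversed so far: 7 -> 8
Step 3: curr=23, set curr.next=prev(7) | reversed so far: 23 -> 7 -> 8
Step 4: curr=47, set curr.next=prev(23) | reversed so far: 47 -> 23 -> 7 -> 8
Step 5: curr=33, set curr.next=prev(47) | reversed so far: 33 -> 47 -> 23 -> 7 -> 8
Step 6: curr=1, set curr.next=prev(33) | reversed so far: 1 -> 33 -> 47 -> 23 -> 7 -> 8
Step 7: curr=43, set curr.next=prev(1) | reversed so far: 43 -> 1 -> 33 -> 47 -> 23 -> 7 -> 8

43 -> 1 -> 33 -> 47 -> 23 -> 7 -> 8 -> None


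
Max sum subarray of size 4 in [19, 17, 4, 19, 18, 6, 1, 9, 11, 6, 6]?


[0:4]: 59
[1:5]: 58
[2:6]: 47
[3:7]: 44
[4:8]: 34
[5:9]: 27
[6:10]: 27
[7:11]: 32

Max: 59 at [0:4]


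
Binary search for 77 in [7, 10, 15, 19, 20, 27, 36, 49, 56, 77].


Step 1: lo=0, hi=9, mid=4, val=20
Step 2: lo=5, hi=9, mid=7, val=49
Step 3: lo=8, hi=9, mid=8, val=56
Step 4: lo=9, hi=9, mid=9, val=77

Found at index 9


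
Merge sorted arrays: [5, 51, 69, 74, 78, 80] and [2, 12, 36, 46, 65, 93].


Take 2 from B
Take 5 from A
Take 12 from B
Take 36 from B
Take 46 from B
Take 51 from A
Take 65 from B
Take 69 from A
Take 74 from A
Take 78 from A
Take 80 from A

Merged: [2, 5, 12, 36, 46, 51, 65, 69, 74, 78, 80, 93]


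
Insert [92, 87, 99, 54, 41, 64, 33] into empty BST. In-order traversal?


Insert 92: root
Insert 87: L from 92
Insert 99: R from 92
Insert 54: L from 92 -> L from 87
Insert 41: L from 92 -> L from 87 -> L from 54
Insert 64: L from 92 -> L from 87 -> R from 54
Insert 33: L from 92 -> L from 87 -> L from 54 -> L from 41

In-order: [33, 41, 54, 64, 87, 92, 99]


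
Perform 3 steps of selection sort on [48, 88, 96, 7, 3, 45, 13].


Initial: [48, 88, 96, 7, 3, 45, 13]
Step 1: min=3 at 4
  Swap: [3, 88, 96, 7, 48, 45, 13]
Step 2: min=7 at 3
  Swap: [3, 7, 96, 88, 48, 45, 13]
Step 3: min=13 at 6
  Swap: [3, 7, 13, 88, 48, 45, 96]

After 3 steps: [3, 7, 13, 88, 48, 45, 96]


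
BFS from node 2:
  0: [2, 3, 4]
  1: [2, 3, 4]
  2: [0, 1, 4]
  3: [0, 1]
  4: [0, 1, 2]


Visit 2, enqueue [0, 1, 4]
Visit 0, enqueue [3]
Visit 1, enqueue []
Visit 4, enqueue []
Visit 3, enqueue []

BFS order: [2, 0, 1, 4, 3]


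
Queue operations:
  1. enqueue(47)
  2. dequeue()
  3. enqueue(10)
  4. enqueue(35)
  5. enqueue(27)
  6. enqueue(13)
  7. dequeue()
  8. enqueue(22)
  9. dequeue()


enqueue(47) -> [47]
dequeue()->47, []
enqueue(10) -> [10]
enqueue(35) -> [10, 35]
enqueue(27) -> [10, 35, 27]
enqueue(13) -> [10, 35, 27, 13]
dequeue()->10, [35, 27, 13]
enqueue(22) -> [35, 27, 13, 22]
dequeue()->35, [27, 13, 22]

Final queue: [27, 13, 22]


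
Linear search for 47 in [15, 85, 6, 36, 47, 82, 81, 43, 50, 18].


i=0: 15!=47
i=1: 85!=47
i=2: 6!=47
i=3: 36!=47
i=4: 47==47 found!

Found at 4, 5 comps


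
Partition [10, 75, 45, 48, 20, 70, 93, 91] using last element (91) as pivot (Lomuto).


Pivot: 91
  10 <= 91: advance i (no swap)
  75 <= 91: advance i (no swap)
  45 <= 91: advance i (no swap)
  48 <= 91: advance i (no swap)
  20 <= 91: advance i (no swap)
  70 <= 91: advance i (no swap)
Place pivot at 6: [10, 75, 45, 48, 20, 70, 91, 93]

Partitioned: [10, 75, 45, 48, 20, 70, 91, 93]


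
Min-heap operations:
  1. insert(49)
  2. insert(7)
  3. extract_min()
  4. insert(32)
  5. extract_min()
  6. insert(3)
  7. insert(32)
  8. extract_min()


insert(49) -> [49]
insert(7) -> [7, 49]
extract_min()->7, [49]
insert(32) -> [32, 49]
extract_min()->32, [49]
insert(3) -> [3, 49]
insert(32) -> [3, 49, 32]
extract_min()->3, [32, 49]

Final heap: [32, 49]


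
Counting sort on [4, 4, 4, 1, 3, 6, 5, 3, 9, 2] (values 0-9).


Input: [4, 4, 4, 1, 3, 6, 5, 3, 9, 2]
Counts: [0, 1, 1, 2, 3, 1, 1, 0, 0, 1]

Sorted: [1, 2, 3, 3, 4, 4, 4, 5, 6, 9]


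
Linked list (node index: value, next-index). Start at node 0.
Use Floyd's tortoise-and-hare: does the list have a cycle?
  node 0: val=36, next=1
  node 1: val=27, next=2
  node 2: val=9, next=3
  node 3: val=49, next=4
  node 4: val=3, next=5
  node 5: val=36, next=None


Floyd's tortoise (slow, +1) and hare (fast, +2):
  init: slow=0, fast=0
  step 1: slow=1, fast=2
  step 2: slow=2, fast=4
  step 3: fast 4->5->None, no cycle

Cycle: no


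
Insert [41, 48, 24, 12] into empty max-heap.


Insert 41: [41]
Insert 48: [48, 41]
Insert 24: [48, 41, 24]
Insert 12: [48, 41, 24, 12]

Final heap: [48, 41, 24, 12]


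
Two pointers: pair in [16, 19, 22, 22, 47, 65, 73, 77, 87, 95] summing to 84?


lo=0(16)+hi=9(95)=111
lo=0(16)+hi=8(87)=103
lo=0(16)+hi=7(77)=93
lo=0(16)+hi=6(73)=89
lo=0(16)+hi=5(65)=81
lo=1(19)+hi=5(65)=84

Yes: 19+65=84


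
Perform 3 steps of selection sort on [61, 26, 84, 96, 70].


Initial: [61, 26, 84, 96, 70]
Step 1: min=26 at 1
  Swap: [26, 61, 84, 96, 70]
Step 2: min=61 at 1
  Swap: [26, 61, 84, 96, 70]
Step 3: min=70 at 4
  Swap: [26, 61, 70, 96, 84]

After 3 steps: [26, 61, 70, 96, 84]


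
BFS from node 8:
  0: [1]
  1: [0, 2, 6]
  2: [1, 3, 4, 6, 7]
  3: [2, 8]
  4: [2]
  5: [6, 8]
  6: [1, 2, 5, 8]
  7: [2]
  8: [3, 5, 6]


Visit 8, enqueue [3, 5, 6]
Visit 3, enqueue [2]
Visit 5, enqueue []
Visit 6, enqueue [1]
Visit 2, enqueue [4, 7]
Visit 1, enqueue [0]
Visit 4, enqueue []
Visit 7, enqueue []
Visit 0, enqueue []

BFS order: [8, 3, 5, 6, 2, 1, 4, 7, 0]


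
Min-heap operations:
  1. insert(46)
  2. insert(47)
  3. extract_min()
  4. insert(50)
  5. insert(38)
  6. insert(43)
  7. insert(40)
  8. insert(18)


insert(46) -> [46]
insert(47) -> [46, 47]
extract_min()->46, [47]
insert(50) -> [47, 50]
insert(38) -> [38, 50, 47]
insert(43) -> [38, 43, 47, 50]
insert(40) -> [38, 40, 47, 50, 43]
insert(18) -> [18, 40, 38, 50, 43, 47]

Final heap: [18, 40, 38, 50, 43, 47]


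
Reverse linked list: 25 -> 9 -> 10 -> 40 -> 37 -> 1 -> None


Step 1: curr=25, set curr.next=prev(None) | reversed so far: 25
Step 2: curr=9, set curr.next=prev(25) | reversed so far: 9 -> 25
Step 3: curr=10, set curr.next=prev(9) | reversed so far: 10 -> 9 -> 25
Step 4: curr=40, set curr.next=prev(10) | reversed so far: 40 -> 10 -> 9 -> 25
Step 5: curr=37, set curr.next=prev(40) | reversed so far: 37 -> 40 -> 10 -> 9 -> 25
Step 6: curr=1, set curr.next=prev(37) | reversed so far: 1 -> 37 -> 40 -> 10 -> 9 -> 25

1 -> 37 -> 40 -> 10 -> 9 -> 25 -> None


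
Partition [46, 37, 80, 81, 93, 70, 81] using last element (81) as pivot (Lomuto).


Pivot: 81
  46 <= 81: advance i (no swap)
  37 <= 81: advance i (no swap)
  80 <= 81: advance i (no swap)
  81 <= 81: advance i (no swap)
  70 <= 81: swap -> [46, 37, 80, 81, 70, 93, 81]
Place pivot at 5: [46, 37, 80, 81, 70, 81, 93]

Partitioned: [46, 37, 80, 81, 70, 81, 93]


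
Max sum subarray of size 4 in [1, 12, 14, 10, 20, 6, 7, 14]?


[0:4]: 37
[1:5]: 56
[2:6]: 50
[3:7]: 43
[4:8]: 47

Max: 56 at [1:5]


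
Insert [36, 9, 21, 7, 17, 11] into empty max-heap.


Insert 36: [36]
Insert 9: [36, 9]
Insert 21: [36, 9, 21]
Insert 7: [36, 9, 21, 7]
Insert 17: [36, 17, 21, 7, 9]
Insert 11: [36, 17, 21, 7, 9, 11]

Final heap: [36, 17, 21, 7, 9, 11]


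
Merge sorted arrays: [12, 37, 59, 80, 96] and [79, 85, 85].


Take 12 from A
Take 37 from A
Take 59 from A
Take 79 from B
Take 80 from A
Take 85 from B
Take 85 from B

Merged: [12, 37, 59, 79, 80, 85, 85, 96]


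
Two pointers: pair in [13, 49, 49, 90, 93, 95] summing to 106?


lo=0(13)+hi=5(95)=108
lo=0(13)+hi=4(93)=106

Yes: 13+93=106


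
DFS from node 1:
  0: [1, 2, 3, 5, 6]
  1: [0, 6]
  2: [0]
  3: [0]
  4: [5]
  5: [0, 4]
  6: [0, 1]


Visit 1, push [6, 0]
Visit 0, push [6, 5, 3, 2]
Visit 2, push []
Visit 3, push []
Visit 5, push [4]
Visit 4, push []
Visit 6, push []

DFS order: [1, 0, 2, 3, 5, 4, 6]


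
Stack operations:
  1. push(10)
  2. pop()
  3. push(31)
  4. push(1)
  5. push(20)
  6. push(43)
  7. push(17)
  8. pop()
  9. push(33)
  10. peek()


push(10) -> [10]
pop()->10, []
push(31) -> [31]
push(1) -> [31, 1]
push(20) -> [31, 1, 20]
push(43) -> [31, 1, 20, 43]
push(17) -> [31, 1, 20, 43, 17]
pop()->17, [31, 1, 20, 43]
push(33) -> [31, 1, 20, 43, 33]
peek()->33

Final stack: [31, 1, 20, 43, 33]


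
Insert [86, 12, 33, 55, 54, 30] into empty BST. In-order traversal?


Insert 86: root
Insert 12: L from 86
Insert 33: L from 86 -> R from 12
Insert 55: L from 86 -> R from 12 -> R from 33
Insert 54: L from 86 -> R from 12 -> R from 33 -> L from 55
Insert 30: L from 86 -> R from 12 -> L from 33

In-order: [12, 30, 33, 54, 55, 86]


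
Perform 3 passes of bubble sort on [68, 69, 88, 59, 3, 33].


Initial: [68, 69, 88, 59, 3, 33]
Pass 1: [68, 69, 59, 3, 33, 88] (3 swaps)
Pass 2: [68, 59, 3, 33, 69, 88] (3 swaps)
Pass 3: [59, 3, 33, 68, 69, 88] (3 swaps)

After 3 passes: [59, 3, 33, 68, 69, 88]


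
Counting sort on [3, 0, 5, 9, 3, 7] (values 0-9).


Input: [3, 0, 5, 9, 3, 7]
Counts: [1, 0, 0, 2, 0, 1, 0, 1, 0, 1]

Sorted: [0, 3, 3, 5, 7, 9]


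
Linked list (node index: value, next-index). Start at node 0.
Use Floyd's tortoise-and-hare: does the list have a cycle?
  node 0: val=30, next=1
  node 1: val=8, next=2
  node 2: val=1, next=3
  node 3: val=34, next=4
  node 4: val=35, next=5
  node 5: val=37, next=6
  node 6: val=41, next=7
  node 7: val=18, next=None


Floyd's tortoise (slow, +1) and hare (fast, +2):
  init: slow=0, fast=0
  step 1: slow=1, fast=2
  step 2: slow=2, fast=4
  step 3: slow=3, fast=6
  step 4: fast 6->7->None, no cycle

Cycle: no


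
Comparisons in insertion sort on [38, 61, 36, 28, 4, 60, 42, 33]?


Algorithm: insertion sort
Input: [38, 61, 36, 28, 4, 60, 42, 33]
Sorted: [4, 28, 33, 36, 38, 42, 60, 61]

21


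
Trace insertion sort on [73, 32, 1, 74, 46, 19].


Initial: [73, 32, 1, 74, 46, 19]
Insert 32: [32, 73, 1, 74, 46, 19]
Insert 1: [1, 32, 73, 74, 46, 19]
Insert 74: [1, 32, 73, 74, 46, 19]
Insert 46: [1, 32, 46, 73, 74, 19]
Insert 19: [1, 19, 32, 46, 73, 74]

Sorted: [1, 19, 32, 46, 73, 74]


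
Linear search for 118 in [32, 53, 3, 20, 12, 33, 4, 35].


i=0: 32!=118
i=1: 53!=118
i=2: 3!=118
i=3: 20!=118
i=4: 12!=118
i=5: 33!=118
i=6: 4!=118
i=7: 35!=118

Not found, 8 comps


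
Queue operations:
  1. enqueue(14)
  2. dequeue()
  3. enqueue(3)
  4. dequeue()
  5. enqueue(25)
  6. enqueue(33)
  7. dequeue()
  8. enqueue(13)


enqueue(14) -> [14]
dequeue()->14, []
enqueue(3) -> [3]
dequeue()->3, []
enqueue(25) -> [25]
enqueue(33) -> [25, 33]
dequeue()->25, [33]
enqueue(13) -> [33, 13]

Final queue: [33, 13]


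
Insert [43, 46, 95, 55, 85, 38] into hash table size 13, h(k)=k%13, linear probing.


Insert 43: h=4 -> slot 4
Insert 46: h=7 -> slot 7
Insert 95: h=4, 1 probes -> slot 5
Insert 55: h=3 -> slot 3
Insert 85: h=7, 1 probes -> slot 8
Insert 38: h=12 -> slot 12

Table: [None, None, None, 55, 43, 95, None, 46, 85, None, None, None, 38]


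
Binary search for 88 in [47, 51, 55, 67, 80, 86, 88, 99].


Step 1: lo=0, hi=7, mid=3, val=67
Step 2: lo=4, hi=7, mid=5, val=86
Step 3: lo=6, hi=7, mid=6, val=88

Found at index 6


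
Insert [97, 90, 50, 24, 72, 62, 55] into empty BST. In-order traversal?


Insert 97: root
Insert 90: L from 97
Insert 50: L from 97 -> L from 90
Insert 24: L from 97 -> L from 90 -> L from 50
Insert 72: L from 97 -> L from 90 -> R from 50
Insert 62: L from 97 -> L from 90 -> R from 50 -> L from 72
Insert 55: L from 97 -> L from 90 -> R from 50 -> L from 72 -> L from 62

In-order: [24, 50, 55, 62, 72, 90, 97]


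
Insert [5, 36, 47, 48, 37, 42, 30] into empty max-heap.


Insert 5: [5]
Insert 36: [36, 5]
Insert 47: [47, 5, 36]
Insert 48: [48, 47, 36, 5]
Insert 37: [48, 47, 36, 5, 37]
Insert 42: [48, 47, 42, 5, 37, 36]
Insert 30: [48, 47, 42, 5, 37, 36, 30]

Final heap: [48, 47, 42, 5, 37, 36, 30]


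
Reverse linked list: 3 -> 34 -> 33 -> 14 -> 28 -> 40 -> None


Step 1: curr=3, set curr.next=prev(None) | reversed so far: 3
Step 2: curr=34, set curr.next=prev(3) | reversed so far: 34 -> 3
Step 3: curr=33, set curr.next=prev(34) | reversed so far: 33 -> 34 -> 3
Step 4: curr=14, set curr.next=prev(33) | reversed so far: 14 -> 33 -> 34 -> 3
Step 5: curr=28, set curr.next=prev(14) | reversed so far: 28 -> 14 -> 33 -> 34 -> 3
Step 6: curr=40, set curr.next=prev(28) | reversed so far: 40 -> 28 -> 14 -> 33 -> 34 -> 3

40 -> 28 -> 14 -> 33 -> 34 -> 3 -> None


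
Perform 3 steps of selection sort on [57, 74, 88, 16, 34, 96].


Initial: [57, 74, 88, 16, 34, 96]
Step 1: min=16 at 3
  Swap: [16, 74, 88, 57, 34, 96]
Step 2: min=34 at 4
  Swap: [16, 34, 88, 57, 74, 96]
Step 3: min=57 at 3
  Swap: [16, 34, 57, 88, 74, 96]

After 3 steps: [16, 34, 57, 88, 74, 96]


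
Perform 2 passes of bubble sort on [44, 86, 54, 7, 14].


Initial: [44, 86, 54, 7, 14]
Pass 1: [44, 54, 7, 14, 86] (3 swaps)
Pass 2: [44, 7, 14, 54, 86] (2 swaps)

After 2 passes: [44, 7, 14, 54, 86]


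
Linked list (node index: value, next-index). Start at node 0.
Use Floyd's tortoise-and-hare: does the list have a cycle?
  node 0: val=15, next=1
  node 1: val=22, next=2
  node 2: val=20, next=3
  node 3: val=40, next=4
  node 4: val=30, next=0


Floyd's tortoise (slow, +1) and hare (fast, +2):
  init: slow=0, fast=0
  step 1: slow=1, fast=2
  step 2: slow=2, fast=4
  step 3: slow=3, fast=1
  step 4: slow=4, fast=3
  step 5: slow=0, fast=0
  slow == fast at node 0: cycle detected

Cycle: yes


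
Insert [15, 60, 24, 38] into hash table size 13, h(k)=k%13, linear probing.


Insert 15: h=2 -> slot 2
Insert 60: h=8 -> slot 8
Insert 24: h=11 -> slot 11
Insert 38: h=12 -> slot 12

Table: [None, None, 15, None, None, None, None, None, 60, None, None, 24, 38]


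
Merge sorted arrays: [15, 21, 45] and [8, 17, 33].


Take 8 from B
Take 15 from A
Take 17 from B
Take 21 from A
Take 33 from B

Merged: [8, 15, 17, 21, 33, 45]


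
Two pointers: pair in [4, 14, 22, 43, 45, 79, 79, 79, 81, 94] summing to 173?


lo=0(4)+hi=9(94)=98
lo=1(14)+hi=9(94)=108
lo=2(22)+hi=9(94)=116
lo=3(43)+hi=9(94)=137
lo=4(45)+hi=9(94)=139
lo=5(79)+hi=9(94)=173

Yes: 79+94=173


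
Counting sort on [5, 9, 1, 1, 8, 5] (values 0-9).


Input: [5, 9, 1, 1, 8, 5]
Counts: [0, 2, 0, 0, 0, 2, 0, 0, 1, 1]

Sorted: [1, 1, 5, 5, 8, 9]


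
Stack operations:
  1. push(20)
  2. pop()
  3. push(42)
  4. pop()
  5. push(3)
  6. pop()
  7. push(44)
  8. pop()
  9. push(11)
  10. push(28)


push(20) -> [20]
pop()->20, []
push(42) -> [42]
pop()->42, []
push(3) -> [3]
pop()->3, []
push(44) -> [44]
pop()->44, []
push(11) -> [11]
push(28) -> [11, 28]

Final stack: [11, 28]


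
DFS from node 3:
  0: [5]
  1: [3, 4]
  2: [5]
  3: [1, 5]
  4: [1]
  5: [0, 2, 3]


Visit 3, push [5, 1]
Visit 1, push [4]
Visit 4, push []
Visit 5, push [2, 0]
Visit 0, push []
Visit 2, push []

DFS order: [3, 1, 4, 5, 0, 2]


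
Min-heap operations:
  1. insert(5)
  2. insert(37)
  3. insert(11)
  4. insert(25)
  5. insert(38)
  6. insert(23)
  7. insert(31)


insert(5) -> [5]
insert(37) -> [5, 37]
insert(11) -> [5, 37, 11]
insert(25) -> [5, 25, 11, 37]
insert(38) -> [5, 25, 11, 37, 38]
insert(23) -> [5, 25, 11, 37, 38, 23]
insert(31) -> [5, 25, 11, 37, 38, 23, 31]

Final heap: [5, 25, 11, 37, 38, 23, 31]


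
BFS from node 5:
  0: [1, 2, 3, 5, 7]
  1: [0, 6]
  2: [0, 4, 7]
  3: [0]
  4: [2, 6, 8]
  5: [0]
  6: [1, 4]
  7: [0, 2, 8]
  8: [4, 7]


Visit 5, enqueue [0]
Visit 0, enqueue [1, 2, 3, 7]
Visit 1, enqueue [6]
Visit 2, enqueue [4]
Visit 3, enqueue []
Visit 7, enqueue [8]
Visit 6, enqueue []
Visit 4, enqueue []
Visit 8, enqueue []

BFS order: [5, 0, 1, 2, 3, 7, 6, 4, 8]


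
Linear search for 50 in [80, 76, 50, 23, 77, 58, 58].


i=0: 80!=50
i=1: 76!=50
i=2: 50==50 found!

Found at 2, 3 comps


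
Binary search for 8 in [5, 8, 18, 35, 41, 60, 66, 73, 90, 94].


Step 1: lo=0, hi=9, mid=4, val=41
Step 2: lo=0, hi=3, mid=1, val=8

Found at index 1


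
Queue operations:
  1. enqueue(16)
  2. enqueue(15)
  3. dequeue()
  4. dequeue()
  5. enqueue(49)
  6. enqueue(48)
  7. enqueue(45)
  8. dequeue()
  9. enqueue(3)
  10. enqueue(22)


enqueue(16) -> [16]
enqueue(15) -> [16, 15]
dequeue()->16, [15]
dequeue()->15, []
enqueue(49) -> [49]
enqueue(48) -> [49, 48]
enqueue(45) -> [49, 48, 45]
dequeue()->49, [48, 45]
enqueue(3) -> [48, 45, 3]
enqueue(22) -> [48, 45, 3, 22]

Final queue: [48, 45, 3, 22]


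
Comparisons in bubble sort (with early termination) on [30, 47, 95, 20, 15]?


Algorithm: bubble sort (with early termination)
Input: [30, 47, 95, 20, 15]
Sorted: [15, 20, 30, 47, 95]

10


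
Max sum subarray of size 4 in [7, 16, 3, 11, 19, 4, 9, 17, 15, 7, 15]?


[0:4]: 37
[1:5]: 49
[2:6]: 37
[3:7]: 43
[4:8]: 49
[5:9]: 45
[6:10]: 48
[7:11]: 54

Max: 54 at [7:11]


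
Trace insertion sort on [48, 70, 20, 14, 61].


Initial: [48, 70, 20, 14, 61]
Insert 70: [48, 70, 20, 14, 61]
Insert 20: [20, 48, 70, 14, 61]
Insert 14: [14, 20, 48, 70, 61]
Insert 61: [14, 20, 48, 61, 70]

Sorted: [14, 20, 48, 61, 70]


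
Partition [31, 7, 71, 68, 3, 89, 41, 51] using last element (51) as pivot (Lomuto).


Pivot: 51
  31 <= 51: advance i (no swap)
  7 <= 51: advance i (no swap)
  3 <= 51: swap -> [31, 7, 3, 68, 71, 89, 41, 51]
  41 <= 51: swap -> [31, 7, 3, 41, 71, 89, 68, 51]
Place pivot at 4: [31, 7, 3, 41, 51, 89, 68, 71]

Partitioned: [31, 7, 3, 41, 51, 89, 68, 71]


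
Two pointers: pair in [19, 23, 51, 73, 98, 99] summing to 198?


lo=0(19)+hi=5(99)=118
lo=1(23)+hi=5(99)=122
lo=2(51)+hi=5(99)=150
lo=3(73)+hi=5(99)=172
lo=4(98)+hi=5(99)=197

No pair found


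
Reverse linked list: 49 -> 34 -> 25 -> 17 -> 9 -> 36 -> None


Step 1: curr=49, set curr.next=prev(None) | reversed so far: 49
Step 2: curr=34, set curr.next=prev(49) | reversed so far: 34 -> 49
Step 3: curr=25, set curr.next=prev(34) | reversed so far: 25 -> 34 -> 49
Step 4: curr=17, set curr.next=prev(25) | reversed so far: 17 -> 25 -> 34 -> 49
Step 5: curr=9, set curr.next=prev(17) | reversed so far: 9 -> 17 -> 25 -> 34 -> 49
Step 6: curr=36, set curr.next=prev(9) | reversed so far: 36 -> 9 -> 17 -> 25 -> 34 -> 49

36 -> 9 -> 17 -> 25 -> 34 -> 49 -> None


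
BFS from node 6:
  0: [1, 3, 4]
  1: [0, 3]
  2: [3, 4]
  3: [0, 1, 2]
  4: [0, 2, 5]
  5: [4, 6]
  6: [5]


Visit 6, enqueue [5]
Visit 5, enqueue [4]
Visit 4, enqueue [0, 2]
Visit 0, enqueue [1, 3]
Visit 2, enqueue []
Visit 1, enqueue []
Visit 3, enqueue []

BFS order: [6, 5, 4, 0, 2, 1, 3]


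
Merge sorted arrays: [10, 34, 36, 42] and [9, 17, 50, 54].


Take 9 from B
Take 10 from A
Take 17 from B
Take 34 from A
Take 36 from A
Take 42 from A

Merged: [9, 10, 17, 34, 36, 42, 50, 54]


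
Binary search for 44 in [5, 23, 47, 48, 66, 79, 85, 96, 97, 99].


Step 1: lo=0, hi=9, mid=4, val=66
Step 2: lo=0, hi=3, mid=1, val=23
Step 3: lo=2, hi=3, mid=2, val=47

Not found


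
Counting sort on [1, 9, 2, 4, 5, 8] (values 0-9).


Input: [1, 9, 2, 4, 5, 8]
Counts: [0, 1, 1, 0, 1, 1, 0, 0, 1, 1]

Sorted: [1, 2, 4, 5, 8, 9]


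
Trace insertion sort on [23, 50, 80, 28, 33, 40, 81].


Initial: [23, 50, 80, 28, 33, 40, 81]
Insert 50: [23, 50, 80, 28, 33, 40, 81]
Insert 80: [23, 50, 80, 28, 33, 40, 81]
Insert 28: [23, 28, 50, 80, 33, 40, 81]
Insert 33: [23, 28, 33, 50, 80, 40, 81]
Insert 40: [23, 28, 33, 40, 50, 80, 81]
Insert 81: [23, 28, 33, 40, 50, 80, 81]

Sorted: [23, 28, 33, 40, 50, 80, 81]


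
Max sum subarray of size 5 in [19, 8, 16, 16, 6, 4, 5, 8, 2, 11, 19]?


[0:5]: 65
[1:6]: 50
[2:7]: 47
[3:8]: 39
[4:9]: 25
[5:10]: 30
[6:11]: 45

Max: 65 at [0:5]


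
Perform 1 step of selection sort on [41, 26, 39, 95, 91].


Initial: [41, 26, 39, 95, 91]
Step 1: min=26 at 1
  Swap: [26, 41, 39, 95, 91]

After 1 step: [26, 41, 39, 95, 91]


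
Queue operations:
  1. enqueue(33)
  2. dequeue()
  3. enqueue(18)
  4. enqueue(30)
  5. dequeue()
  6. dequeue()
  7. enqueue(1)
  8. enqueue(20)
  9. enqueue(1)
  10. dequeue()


enqueue(33) -> [33]
dequeue()->33, []
enqueue(18) -> [18]
enqueue(30) -> [18, 30]
dequeue()->18, [30]
dequeue()->30, []
enqueue(1) -> [1]
enqueue(20) -> [1, 20]
enqueue(1) -> [1, 20, 1]
dequeue()->1, [20, 1]

Final queue: [20, 1]


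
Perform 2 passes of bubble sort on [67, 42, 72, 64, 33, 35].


Initial: [67, 42, 72, 64, 33, 35]
Pass 1: [42, 67, 64, 33, 35, 72] (4 swaps)
Pass 2: [42, 64, 33, 35, 67, 72] (3 swaps)

After 2 passes: [42, 64, 33, 35, 67, 72]


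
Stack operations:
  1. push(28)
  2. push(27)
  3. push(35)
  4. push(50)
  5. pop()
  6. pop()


push(28) -> [28]
push(27) -> [28, 27]
push(35) -> [28, 27, 35]
push(50) -> [28, 27, 35, 50]
pop()->50, [28, 27, 35]
pop()->35, [28, 27]

Final stack: [28, 27]


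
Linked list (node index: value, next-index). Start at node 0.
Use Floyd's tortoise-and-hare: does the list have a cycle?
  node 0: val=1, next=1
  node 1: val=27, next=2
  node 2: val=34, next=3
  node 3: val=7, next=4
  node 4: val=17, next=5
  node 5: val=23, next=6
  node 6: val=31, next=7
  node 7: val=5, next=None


Floyd's tortoise (slow, +1) and hare (fast, +2):
  init: slow=0, fast=0
  step 1: slow=1, fast=2
  step 2: slow=2, fast=4
  step 3: slow=3, fast=6
  step 4: fast 6->7->None, no cycle

Cycle: no


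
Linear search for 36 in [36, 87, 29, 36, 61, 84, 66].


i=0: 36==36 found!

Found at 0, 1 comps


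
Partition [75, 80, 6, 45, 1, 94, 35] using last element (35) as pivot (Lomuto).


Pivot: 35
  6 <= 35: swap -> [6, 80, 75, 45, 1, 94, 35]
  1 <= 35: swap -> [6, 1, 75, 45, 80, 94, 35]
Place pivot at 2: [6, 1, 35, 45, 80, 94, 75]

Partitioned: [6, 1, 35, 45, 80, 94, 75]


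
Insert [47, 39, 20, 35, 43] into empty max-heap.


Insert 47: [47]
Insert 39: [47, 39]
Insert 20: [47, 39, 20]
Insert 35: [47, 39, 20, 35]
Insert 43: [47, 43, 20, 35, 39]

Final heap: [47, 43, 20, 35, 39]


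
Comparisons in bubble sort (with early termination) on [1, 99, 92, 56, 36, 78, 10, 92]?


Algorithm: bubble sort (with early termination)
Input: [1, 99, 92, 56, 36, 78, 10, 92]
Sorted: [1, 10, 36, 56, 78, 92, 92, 99]

27


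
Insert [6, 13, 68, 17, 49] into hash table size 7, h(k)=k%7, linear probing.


Insert 6: h=6 -> slot 6
Insert 13: h=6, 1 probes -> slot 0
Insert 68: h=5 -> slot 5
Insert 17: h=3 -> slot 3
Insert 49: h=0, 1 probes -> slot 1

Table: [13, 49, None, 17, None, 68, 6]


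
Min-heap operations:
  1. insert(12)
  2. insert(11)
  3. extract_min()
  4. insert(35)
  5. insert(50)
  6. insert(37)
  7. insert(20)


insert(12) -> [12]
insert(11) -> [11, 12]
extract_min()->11, [12]
insert(35) -> [12, 35]
insert(50) -> [12, 35, 50]
insert(37) -> [12, 35, 50, 37]
insert(20) -> [12, 20, 50, 37, 35]

Final heap: [12, 20, 50, 37, 35]


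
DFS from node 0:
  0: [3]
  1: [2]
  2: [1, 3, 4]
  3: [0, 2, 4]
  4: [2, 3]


Visit 0, push [3]
Visit 3, push [4, 2]
Visit 2, push [4, 1]
Visit 1, push []
Visit 4, push []

DFS order: [0, 3, 2, 1, 4]


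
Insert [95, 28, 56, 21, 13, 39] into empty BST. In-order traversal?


Insert 95: root
Insert 28: L from 95
Insert 56: L from 95 -> R from 28
Insert 21: L from 95 -> L from 28
Insert 13: L from 95 -> L from 28 -> L from 21
Insert 39: L from 95 -> R from 28 -> L from 56

In-order: [13, 21, 28, 39, 56, 95]


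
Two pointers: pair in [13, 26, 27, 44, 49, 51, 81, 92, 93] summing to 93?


lo=0(13)+hi=8(93)=106
lo=0(13)+hi=7(92)=105
lo=0(13)+hi=6(81)=94
lo=0(13)+hi=5(51)=64
lo=1(26)+hi=5(51)=77
lo=2(27)+hi=5(51)=78
lo=3(44)+hi=5(51)=95
lo=3(44)+hi=4(49)=93

Yes: 44+49=93


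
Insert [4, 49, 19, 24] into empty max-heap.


Insert 4: [4]
Insert 49: [49, 4]
Insert 19: [49, 4, 19]
Insert 24: [49, 24, 19, 4]

Final heap: [49, 24, 19, 4]


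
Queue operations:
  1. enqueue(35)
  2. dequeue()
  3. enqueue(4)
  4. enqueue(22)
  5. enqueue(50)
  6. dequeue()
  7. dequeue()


enqueue(35) -> [35]
dequeue()->35, []
enqueue(4) -> [4]
enqueue(22) -> [4, 22]
enqueue(50) -> [4, 22, 50]
dequeue()->4, [22, 50]
dequeue()->22, [50]

Final queue: [50]


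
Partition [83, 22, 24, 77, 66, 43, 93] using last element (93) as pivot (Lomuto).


Pivot: 93
  83 <= 93: advance i (no swap)
  22 <= 93: advance i (no swap)
  24 <= 93: advance i (no swap)
  77 <= 93: advance i (no swap)
  66 <= 93: advance i (no swap)
  43 <= 93: advance i (no swap)
Place pivot at 6: [83, 22, 24, 77, 66, 43, 93]

Partitioned: [83, 22, 24, 77, 66, 43, 93]


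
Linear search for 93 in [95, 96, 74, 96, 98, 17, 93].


i=0: 95!=93
i=1: 96!=93
i=2: 74!=93
i=3: 96!=93
i=4: 98!=93
i=5: 17!=93
i=6: 93==93 found!

Found at 6, 7 comps


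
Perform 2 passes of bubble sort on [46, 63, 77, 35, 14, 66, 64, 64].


Initial: [46, 63, 77, 35, 14, 66, 64, 64]
Pass 1: [46, 63, 35, 14, 66, 64, 64, 77] (5 swaps)
Pass 2: [46, 35, 14, 63, 64, 64, 66, 77] (4 swaps)

After 2 passes: [46, 35, 14, 63, 64, 64, 66, 77]


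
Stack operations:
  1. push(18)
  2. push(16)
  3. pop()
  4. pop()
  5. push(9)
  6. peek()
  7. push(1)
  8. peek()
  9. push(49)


push(18) -> [18]
push(16) -> [18, 16]
pop()->16, [18]
pop()->18, []
push(9) -> [9]
peek()->9
push(1) -> [9, 1]
peek()->1
push(49) -> [9, 1, 49]

Final stack: [9, 1, 49]


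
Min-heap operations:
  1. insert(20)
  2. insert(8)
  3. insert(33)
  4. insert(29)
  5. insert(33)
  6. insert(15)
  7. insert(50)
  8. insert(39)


insert(20) -> [20]
insert(8) -> [8, 20]
insert(33) -> [8, 20, 33]
insert(29) -> [8, 20, 33, 29]
insert(33) -> [8, 20, 33, 29, 33]
insert(15) -> [8, 20, 15, 29, 33, 33]
insert(50) -> [8, 20, 15, 29, 33, 33, 50]
insert(39) -> [8, 20, 15, 29, 33, 33, 50, 39]

Final heap: [8, 20, 15, 29, 33, 33, 50, 39]


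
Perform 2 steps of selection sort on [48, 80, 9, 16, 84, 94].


Initial: [48, 80, 9, 16, 84, 94]
Step 1: min=9 at 2
  Swap: [9, 80, 48, 16, 84, 94]
Step 2: min=16 at 3
  Swap: [9, 16, 48, 80, 84, 94]

After 2 steps: [9, 16, 48, 80, 84, 94]


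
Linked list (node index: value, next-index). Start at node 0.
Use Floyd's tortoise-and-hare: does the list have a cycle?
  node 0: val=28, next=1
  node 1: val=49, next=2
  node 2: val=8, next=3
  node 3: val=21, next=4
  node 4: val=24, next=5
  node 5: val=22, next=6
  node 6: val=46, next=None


Floyd's tortoise (slow, +1) and hare (fast, +2):
  init: slow=0, fast=0
  step 1: slow=1, fast=2
  step 2: slow=2, fast=4
  step 3: slow=3, fast=6
  step 4: fast -> None, no cycle

Cycle: no


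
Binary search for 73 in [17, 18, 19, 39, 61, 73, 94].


Step 1: lo=0, hi=6, mid=3, val=39
Step 2: lo=4, hi=6, mid=5, val=73

Found at index 5


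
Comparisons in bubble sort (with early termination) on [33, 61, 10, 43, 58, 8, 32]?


Algorithm: bubble sort (with early termination)
Input: [33, 61, 10, 43, 58, 8, 32]
Sorted: [8, 10, 32, 33, 43, 58, 61]

21


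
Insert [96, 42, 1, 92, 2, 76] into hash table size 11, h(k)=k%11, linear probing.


Insert 96: h=8 -> slot 8
Insert 42: h=9 -> slot 9
Insert 1: h=1 -> slot 1
Insert 92: h=4 -> slot 4
Insert 2: h=2 -> slot 2
Insert 76: h=10 -> slot 10

Table: [None, 1, 2, None, 92, None, None, None, 96, 42, 76]


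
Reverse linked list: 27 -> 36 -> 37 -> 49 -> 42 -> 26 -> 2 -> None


Step 1: curr=27, set curr.next=prev(None) | reversed so far: 27
Step 2: curr=36, set curr.next=prev(27) | reversed so far: 36 -> 27
Step 3: curr=37, set curr.next=prev(36) | reversed so far: 37 -> 36 -> 27
Step 4: curr=49, set curr.next=prev(37) | reversed so far: 49 -> 37 -> 36 -> 27
Step 5: curr=42, set curr.next=prev(49) | reversed so far: 42 -> 49 -> 37 -> 36 -> 27
Step 6: curr=26, set curr.next=prev(42) | reversed so far: 26 -> 42 -> 49 -> 37 -> 36 -> 27
Step 7: curr=2, set curr.next=prev(26) | reversed so far: 2 -> 26 -> 42 -> 49 -> 37 -> 36 -> 27

2 -> 26 -> 42 -> 49 -> 37 -> 36 -> 27 -> None


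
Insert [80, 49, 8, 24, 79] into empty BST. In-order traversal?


Insert 80: root
Insert 49: L from 80
Insert 8: L from 80 -> L from 49
Insert 24: L from 80 -> L from 49 -> R from 8
Insert 79: L from 80 -> R from 49

In-order: [8, 24, 49, 79, 80]


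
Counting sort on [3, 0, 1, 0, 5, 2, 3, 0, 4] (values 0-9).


Input: [3, 0, 1, 0, 5, 2, 3, 0, 4]
Counts: [3, 1, 1, 2, 1, 1, 0, 0, 0, 0]

Sorted: [0, 0, 0, 1, 2, 3, 3, 4, 5]


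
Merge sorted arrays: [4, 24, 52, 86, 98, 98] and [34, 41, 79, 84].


Take 4 from A
Take 24 from A
Take 34 from B
Take 41 from B
Take 52 from A
Take 79 from B
Take 84 from B

Merged: [4, 24, 34, 41, 52, 79, 84, 86, 98, 98]


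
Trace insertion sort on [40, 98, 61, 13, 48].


Initial: [40, 98, 61, 13, 48]
Insert 98: [40, 98, 61, 13, 48]
Insert 61: [40, 61, 98, 13, 48]
Insert 13: [13, 40, 61, 98, 48]
Insert 48: [13, 40, 48, 61, 98]

Sorted: [13, 40, 48, 61, 98]


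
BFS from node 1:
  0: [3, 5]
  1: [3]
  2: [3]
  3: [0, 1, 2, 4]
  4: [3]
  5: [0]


Visit 1, enqueue [3]
Visit 3, enqueue [0, 2, 4]
Visit 0, enqueue [5]
Visit 2, enqueue []
Visit 4, enqueue []
Visit 5, enqueue []

BFS order: [1, 3, 0, 2, 4, 5]


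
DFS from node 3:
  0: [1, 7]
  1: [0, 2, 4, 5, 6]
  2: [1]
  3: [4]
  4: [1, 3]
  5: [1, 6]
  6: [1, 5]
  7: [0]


Visit 3, push [4]
Visit 4, push [1]
Visit 1, push [6, 5, 2, 0]
Visit 0, push [7]
Visit 7, push []
Visit 2, push []
Visit 5, push [6]
Visit 6, push []

DFS order: [3, 4, 1, 0, 7, 2, 5, 6]


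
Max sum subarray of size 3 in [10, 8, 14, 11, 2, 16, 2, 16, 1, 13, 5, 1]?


[0:3]: 32
[1:4]: 33
[2:5]: 27
[3:6]: 29
[4:7]: 20
[5:8]: 34
[6:9]: 19
[7:10]: 30
[8:11]: 19
[9:12]: 19

Max: 34 at [5:8]


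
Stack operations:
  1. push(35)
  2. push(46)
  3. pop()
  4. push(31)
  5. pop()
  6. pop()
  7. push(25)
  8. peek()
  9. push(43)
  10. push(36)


push(35) -> [35]
push(46) -> [35, 46]
pop()->46, [35]
push(31) -> [35, 31]
pop()->31, [35]
pop()->35, []
push(25) -> [25]
peek()->25
push(43) -> [25, 43]
push(36) -> [25, 43, 36]

Final stack: [25, 43, 36]
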